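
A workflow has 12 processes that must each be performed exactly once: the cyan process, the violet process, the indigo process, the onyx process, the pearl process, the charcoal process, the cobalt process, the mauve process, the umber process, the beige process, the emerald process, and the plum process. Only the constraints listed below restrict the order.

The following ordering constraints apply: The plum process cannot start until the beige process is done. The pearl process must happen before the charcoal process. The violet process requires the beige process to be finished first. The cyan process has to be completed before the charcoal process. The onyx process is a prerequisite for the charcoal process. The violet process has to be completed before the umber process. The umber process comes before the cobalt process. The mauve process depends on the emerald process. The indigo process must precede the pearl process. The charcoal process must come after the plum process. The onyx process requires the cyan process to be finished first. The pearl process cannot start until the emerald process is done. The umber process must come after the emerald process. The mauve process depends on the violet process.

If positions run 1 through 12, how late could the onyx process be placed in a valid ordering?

Following the constraints forward from the onyx process, its only required successor is the charcoal process.
So at least 1 process follows the onyx process, putting the onyx process no later than position 11. That position is achievable by scheduling everything else first.

11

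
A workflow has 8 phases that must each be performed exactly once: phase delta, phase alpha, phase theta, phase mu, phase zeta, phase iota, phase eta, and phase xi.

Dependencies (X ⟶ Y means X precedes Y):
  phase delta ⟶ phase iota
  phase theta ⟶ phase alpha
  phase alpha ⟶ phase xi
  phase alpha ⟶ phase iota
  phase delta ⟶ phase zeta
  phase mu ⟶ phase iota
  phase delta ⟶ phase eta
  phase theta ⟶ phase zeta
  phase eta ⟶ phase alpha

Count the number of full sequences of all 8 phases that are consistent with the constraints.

3 phases have no prerequisites (phase delta, phase theta, phase mu), so any of them could come first.
Counting all ways to extend the partial order to a total order gives 173.

173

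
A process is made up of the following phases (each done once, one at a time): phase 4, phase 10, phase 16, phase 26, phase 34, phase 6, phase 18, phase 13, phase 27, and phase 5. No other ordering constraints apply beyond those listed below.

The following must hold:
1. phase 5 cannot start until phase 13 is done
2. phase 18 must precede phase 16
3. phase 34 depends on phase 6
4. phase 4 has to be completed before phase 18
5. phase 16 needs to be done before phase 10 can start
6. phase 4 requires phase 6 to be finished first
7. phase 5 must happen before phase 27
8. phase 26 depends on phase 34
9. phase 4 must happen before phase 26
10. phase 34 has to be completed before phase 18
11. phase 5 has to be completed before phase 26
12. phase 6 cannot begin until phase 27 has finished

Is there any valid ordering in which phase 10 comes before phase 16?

Following phase 16 → phase 10, phase 16 must precede phase 10 in every valid ordering.
So no valid ordering can have phase 10 before phase 16.

No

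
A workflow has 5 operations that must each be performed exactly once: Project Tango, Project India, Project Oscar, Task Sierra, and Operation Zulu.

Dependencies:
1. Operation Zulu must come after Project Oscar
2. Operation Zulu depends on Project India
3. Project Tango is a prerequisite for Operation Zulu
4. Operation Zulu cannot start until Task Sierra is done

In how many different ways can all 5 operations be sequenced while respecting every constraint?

The operations with no prerequisites are Project Tango, Project India, Project Oscar, Task Sierra; any of them can be placed first.
Enumerating by repeatedly choosing an available operation (one whose prerequisites are all placed) gives 24 distinct complete orderings.

24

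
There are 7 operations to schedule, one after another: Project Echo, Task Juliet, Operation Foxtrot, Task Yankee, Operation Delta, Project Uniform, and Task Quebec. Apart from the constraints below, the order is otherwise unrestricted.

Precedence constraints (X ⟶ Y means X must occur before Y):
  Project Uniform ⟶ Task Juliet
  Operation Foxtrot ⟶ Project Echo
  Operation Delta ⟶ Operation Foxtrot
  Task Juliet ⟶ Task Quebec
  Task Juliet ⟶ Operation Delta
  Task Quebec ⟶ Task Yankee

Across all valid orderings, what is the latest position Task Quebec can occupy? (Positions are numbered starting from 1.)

6

Following the constraints forward from Task Quebec, its only required successor is Task Yankee.
So at least 1 operation follows Task Quebec, putting Task Quebec no later than position 6. That position is achievable by scheduling everything else first.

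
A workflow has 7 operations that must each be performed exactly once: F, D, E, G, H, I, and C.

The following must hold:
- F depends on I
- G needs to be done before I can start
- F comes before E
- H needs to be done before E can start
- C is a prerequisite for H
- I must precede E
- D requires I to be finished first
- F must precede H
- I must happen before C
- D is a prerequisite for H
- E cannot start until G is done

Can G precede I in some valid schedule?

Yes

Every valid ordering already has G before I (the constraints require it), so in particular at least one does.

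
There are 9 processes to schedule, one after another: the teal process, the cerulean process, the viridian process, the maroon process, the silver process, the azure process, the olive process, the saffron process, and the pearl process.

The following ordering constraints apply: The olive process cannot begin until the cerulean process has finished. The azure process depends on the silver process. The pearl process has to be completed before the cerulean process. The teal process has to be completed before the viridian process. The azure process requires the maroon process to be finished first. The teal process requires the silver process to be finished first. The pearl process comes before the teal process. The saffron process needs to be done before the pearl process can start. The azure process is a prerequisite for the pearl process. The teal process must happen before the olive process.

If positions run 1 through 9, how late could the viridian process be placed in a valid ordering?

9

Nothing depends on the viridian process, so it can be the final process, position 9.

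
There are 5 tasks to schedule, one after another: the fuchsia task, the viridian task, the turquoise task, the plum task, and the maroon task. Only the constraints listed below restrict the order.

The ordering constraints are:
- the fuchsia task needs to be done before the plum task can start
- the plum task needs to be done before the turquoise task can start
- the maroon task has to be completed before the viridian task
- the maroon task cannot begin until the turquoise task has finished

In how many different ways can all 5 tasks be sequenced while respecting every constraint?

The fuchsia task is the only task with nothing required before it, so every ordering starts there.
Every task is then forced in turn, so only 1 complete ordering is consistent with the constraints.

1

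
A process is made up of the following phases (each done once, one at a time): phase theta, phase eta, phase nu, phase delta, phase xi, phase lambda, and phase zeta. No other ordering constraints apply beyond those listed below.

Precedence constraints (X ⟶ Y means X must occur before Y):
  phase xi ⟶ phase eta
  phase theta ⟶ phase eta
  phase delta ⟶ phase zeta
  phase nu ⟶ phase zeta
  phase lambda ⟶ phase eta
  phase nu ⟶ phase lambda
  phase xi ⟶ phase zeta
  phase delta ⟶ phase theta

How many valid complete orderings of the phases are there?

The phases with no prerequisites are phase nu, phase delta, phase xi; any of them can be placed first.
Counting all ways to extend the partial order to a total order gives 96.

96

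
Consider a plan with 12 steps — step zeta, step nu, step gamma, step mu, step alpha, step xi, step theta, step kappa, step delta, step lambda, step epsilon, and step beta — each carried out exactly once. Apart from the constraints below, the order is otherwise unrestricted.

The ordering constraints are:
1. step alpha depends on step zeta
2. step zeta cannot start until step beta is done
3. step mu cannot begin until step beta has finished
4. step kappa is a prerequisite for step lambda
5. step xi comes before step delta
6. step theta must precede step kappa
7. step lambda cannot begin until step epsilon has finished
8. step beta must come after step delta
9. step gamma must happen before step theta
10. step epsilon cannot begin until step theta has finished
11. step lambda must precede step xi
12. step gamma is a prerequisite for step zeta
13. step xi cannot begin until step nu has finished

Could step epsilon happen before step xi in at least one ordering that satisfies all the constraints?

Step epsilon is actually forced before step xi by the constraints, so certainly some valid ordering has step epsilon first.

Yes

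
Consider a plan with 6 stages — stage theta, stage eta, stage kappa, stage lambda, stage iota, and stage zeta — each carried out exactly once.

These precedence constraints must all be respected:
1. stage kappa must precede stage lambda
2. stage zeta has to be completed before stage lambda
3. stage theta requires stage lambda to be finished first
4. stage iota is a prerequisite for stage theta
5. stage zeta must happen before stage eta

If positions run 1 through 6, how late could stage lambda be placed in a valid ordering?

5

Following the constraints forward from stage lambda, its only required successor is stage theta.
With 1 mandatory successor out of 6 stages total, the latest slot for stage lambda is 6−1 = 5, and it's reachable by doing all non-successors before stage lambda.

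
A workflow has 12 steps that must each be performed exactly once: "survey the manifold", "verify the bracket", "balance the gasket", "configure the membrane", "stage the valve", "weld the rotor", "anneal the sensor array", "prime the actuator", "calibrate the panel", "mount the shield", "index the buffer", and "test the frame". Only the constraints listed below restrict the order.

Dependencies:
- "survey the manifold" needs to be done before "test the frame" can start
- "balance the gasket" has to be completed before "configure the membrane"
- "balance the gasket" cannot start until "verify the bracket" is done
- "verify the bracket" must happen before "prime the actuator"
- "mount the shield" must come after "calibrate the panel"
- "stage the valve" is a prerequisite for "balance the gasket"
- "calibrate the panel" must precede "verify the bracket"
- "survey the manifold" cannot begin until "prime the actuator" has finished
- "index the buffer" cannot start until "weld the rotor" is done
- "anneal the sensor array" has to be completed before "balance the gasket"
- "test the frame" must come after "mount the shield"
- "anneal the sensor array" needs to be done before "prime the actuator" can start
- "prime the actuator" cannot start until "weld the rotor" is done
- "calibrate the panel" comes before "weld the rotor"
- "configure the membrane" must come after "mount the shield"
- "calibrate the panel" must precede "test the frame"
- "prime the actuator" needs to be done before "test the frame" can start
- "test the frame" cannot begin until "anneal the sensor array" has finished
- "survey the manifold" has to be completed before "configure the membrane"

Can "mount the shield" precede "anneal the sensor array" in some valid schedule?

Yes

Nothing in the constraints forces "anneal the sensor array" before "mount the shield" — there is no chain from "anneal the sensor array" to "mount the shield".
That means at least one valid schedule has "mount the shield" before "anneal the sensor array".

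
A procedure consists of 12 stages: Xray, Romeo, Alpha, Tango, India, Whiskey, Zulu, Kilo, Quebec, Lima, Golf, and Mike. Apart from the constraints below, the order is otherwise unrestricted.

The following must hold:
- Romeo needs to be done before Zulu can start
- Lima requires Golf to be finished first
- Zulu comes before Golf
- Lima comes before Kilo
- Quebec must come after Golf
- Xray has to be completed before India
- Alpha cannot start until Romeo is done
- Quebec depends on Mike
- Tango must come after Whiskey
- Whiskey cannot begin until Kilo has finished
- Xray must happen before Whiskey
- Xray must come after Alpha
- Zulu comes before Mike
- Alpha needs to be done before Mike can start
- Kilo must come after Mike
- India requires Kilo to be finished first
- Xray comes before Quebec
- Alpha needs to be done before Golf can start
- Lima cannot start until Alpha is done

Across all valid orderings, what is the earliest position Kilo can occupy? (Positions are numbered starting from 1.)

Working backwards through the constraints from Kilo, its full set of required predecessors is Romeo, Alpha, Zulu, Lima, Golf, Mike — 6 of them.
With 6 mandatory predecessors, the earliest Kilo can sit is position 6+1 = 7, and placing just those 6 first achieves it.

7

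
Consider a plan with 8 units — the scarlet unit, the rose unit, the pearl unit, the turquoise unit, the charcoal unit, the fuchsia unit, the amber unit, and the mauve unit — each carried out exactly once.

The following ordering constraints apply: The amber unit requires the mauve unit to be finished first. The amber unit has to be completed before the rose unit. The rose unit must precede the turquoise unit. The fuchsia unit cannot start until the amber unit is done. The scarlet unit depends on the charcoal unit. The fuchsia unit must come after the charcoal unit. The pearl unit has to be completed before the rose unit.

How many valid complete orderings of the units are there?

The units with no prerequisites are the pearl unit, the charcoal unit, the mauve unit; any of them can be placed first.
Enumerating by repeatedly choosing an available unit (one whose prerequisites are all placed) gives 240 distinct complete orderings.

240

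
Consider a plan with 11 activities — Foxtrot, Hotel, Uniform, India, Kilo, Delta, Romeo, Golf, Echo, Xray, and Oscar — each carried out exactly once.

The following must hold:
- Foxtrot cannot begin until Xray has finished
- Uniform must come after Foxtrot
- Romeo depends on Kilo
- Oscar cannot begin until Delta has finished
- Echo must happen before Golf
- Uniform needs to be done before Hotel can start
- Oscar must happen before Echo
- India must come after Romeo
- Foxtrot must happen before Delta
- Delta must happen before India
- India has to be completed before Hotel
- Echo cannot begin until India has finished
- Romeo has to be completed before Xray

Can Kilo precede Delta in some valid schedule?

The constraints force Kilo before Delta, so yes — every valid ordering has Kilo earlier.

Yes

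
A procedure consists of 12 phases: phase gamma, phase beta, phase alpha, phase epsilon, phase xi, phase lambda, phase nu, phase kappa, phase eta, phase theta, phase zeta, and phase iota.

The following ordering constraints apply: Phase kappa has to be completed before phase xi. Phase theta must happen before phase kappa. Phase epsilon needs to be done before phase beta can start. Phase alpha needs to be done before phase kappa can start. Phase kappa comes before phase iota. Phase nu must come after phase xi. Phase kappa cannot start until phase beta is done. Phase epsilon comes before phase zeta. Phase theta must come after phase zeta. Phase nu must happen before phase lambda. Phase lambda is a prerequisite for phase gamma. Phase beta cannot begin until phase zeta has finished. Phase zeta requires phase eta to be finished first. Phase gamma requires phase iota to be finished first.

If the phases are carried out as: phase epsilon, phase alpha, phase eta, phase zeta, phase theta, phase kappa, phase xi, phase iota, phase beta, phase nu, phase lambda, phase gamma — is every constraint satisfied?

No

Here phase beta comes after phase kappa.
That contradicts the constraint that phase beta must precede phase kappa.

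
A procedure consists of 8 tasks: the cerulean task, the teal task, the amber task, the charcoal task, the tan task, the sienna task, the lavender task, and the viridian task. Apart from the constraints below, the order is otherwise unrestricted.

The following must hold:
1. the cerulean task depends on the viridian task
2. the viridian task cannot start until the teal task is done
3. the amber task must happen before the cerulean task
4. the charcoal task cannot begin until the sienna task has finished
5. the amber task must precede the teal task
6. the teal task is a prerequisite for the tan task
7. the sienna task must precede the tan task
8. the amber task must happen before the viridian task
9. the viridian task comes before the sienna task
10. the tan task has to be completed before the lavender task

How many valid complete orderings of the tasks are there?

The amber task is the only task with nothing required before it, so every ordering starts there.
Systematically extending each partial ordering one task at a time and counting, there are 15 complete orderings.

15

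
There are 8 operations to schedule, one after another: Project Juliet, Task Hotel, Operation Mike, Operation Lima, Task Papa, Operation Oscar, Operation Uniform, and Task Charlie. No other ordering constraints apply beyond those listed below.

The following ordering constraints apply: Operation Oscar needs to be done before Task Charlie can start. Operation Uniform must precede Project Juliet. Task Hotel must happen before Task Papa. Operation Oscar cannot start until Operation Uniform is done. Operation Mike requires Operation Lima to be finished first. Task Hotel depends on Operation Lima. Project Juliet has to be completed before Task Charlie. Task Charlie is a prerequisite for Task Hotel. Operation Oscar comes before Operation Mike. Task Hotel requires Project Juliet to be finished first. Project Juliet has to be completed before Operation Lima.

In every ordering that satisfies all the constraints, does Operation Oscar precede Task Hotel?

Yes

Following the dependencies: Operation Oscar → Task Charlie → Task Hotel.
Hence Operation Oscar necessarily comes before Task Hotel.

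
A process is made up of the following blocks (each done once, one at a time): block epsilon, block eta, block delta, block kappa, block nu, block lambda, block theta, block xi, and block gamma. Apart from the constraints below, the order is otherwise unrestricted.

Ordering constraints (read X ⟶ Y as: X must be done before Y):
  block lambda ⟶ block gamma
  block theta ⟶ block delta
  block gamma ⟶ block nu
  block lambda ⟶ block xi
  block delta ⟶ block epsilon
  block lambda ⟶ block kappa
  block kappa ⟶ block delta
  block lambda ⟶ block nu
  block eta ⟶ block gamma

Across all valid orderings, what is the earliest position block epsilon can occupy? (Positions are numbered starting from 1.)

The blocks that are forced before block epsilon, directly or transitively, are block delta, block kappa, block lambda, block theta. That's 4 blocks.
With 4 mandatory predecessors, the earliest block epsilon can sit is position 4+1 = 5, and placing just those 4 first achieves it.

5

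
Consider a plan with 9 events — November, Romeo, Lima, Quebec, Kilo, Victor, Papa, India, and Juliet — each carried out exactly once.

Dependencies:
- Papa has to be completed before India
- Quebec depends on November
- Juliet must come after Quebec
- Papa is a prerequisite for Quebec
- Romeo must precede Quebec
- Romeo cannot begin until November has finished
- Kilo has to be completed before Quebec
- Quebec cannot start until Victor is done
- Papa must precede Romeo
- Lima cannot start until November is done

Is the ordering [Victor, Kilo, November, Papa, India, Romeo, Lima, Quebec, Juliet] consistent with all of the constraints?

Yes

Every stated constraint is respected: Victor sits at position 1, ahead of Quebec at position 8, and each of the other listed pairs likewise has the predecessor earlier in the sequence.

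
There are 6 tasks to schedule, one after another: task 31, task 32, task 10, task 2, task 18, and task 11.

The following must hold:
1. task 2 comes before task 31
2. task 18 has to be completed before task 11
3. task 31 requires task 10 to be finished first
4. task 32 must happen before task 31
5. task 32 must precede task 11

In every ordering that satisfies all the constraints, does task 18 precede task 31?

No

Task 18 and task 31 are not related by any chain of constraints.
There exist valid orderings with task 31 before task 18, so task 18 is not required to come first.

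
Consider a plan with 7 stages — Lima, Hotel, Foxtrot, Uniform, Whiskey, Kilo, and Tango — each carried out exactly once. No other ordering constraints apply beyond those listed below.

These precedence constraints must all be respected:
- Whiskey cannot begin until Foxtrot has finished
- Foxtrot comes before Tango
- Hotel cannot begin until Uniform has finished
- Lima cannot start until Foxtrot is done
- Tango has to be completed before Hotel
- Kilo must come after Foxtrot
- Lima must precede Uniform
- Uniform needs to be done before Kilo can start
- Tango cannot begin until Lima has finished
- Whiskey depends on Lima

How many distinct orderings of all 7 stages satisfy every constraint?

Foxtrot is the only stage with nothing required before it, so every ordering starts there.
Enumerating by repeatedly choosing an available stage (one whose prerequisites are all placed) gives 25 distinct complete orderings.

25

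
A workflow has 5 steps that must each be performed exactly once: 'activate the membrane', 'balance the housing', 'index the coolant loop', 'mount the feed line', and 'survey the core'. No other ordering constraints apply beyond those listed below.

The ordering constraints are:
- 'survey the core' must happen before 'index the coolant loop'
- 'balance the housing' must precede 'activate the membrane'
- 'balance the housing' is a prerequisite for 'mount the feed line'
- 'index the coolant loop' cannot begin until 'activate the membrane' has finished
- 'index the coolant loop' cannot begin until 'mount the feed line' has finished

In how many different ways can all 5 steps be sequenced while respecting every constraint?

The steps with no prerequisites are 'balance the housing', 'survey the core'; any of them can be placed first.
Enumerating by repeatedly choosing an available step (one whose prerequisites are all placed) gives 8 distinct complete orderings.

8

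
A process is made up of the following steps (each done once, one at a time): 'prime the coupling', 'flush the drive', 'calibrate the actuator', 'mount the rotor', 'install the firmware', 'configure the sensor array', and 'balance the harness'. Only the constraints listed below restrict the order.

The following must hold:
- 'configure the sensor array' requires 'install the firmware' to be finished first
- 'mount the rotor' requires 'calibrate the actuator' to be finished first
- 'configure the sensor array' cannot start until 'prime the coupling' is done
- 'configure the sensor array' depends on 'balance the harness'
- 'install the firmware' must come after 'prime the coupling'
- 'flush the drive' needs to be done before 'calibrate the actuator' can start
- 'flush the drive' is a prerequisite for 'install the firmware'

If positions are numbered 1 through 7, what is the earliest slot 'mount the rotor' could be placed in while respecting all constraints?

Every step that must precede 'mount the rotor' has to come before it. Tracing all chains that end at 'mount the rotor', those steps are: 'flush the drive', 'calibrate the actuator' — 2 in total.
With 2 mandatory predecessors, the earliest 'mount the rotor' can sit is position 2+1 = 3, and placing just those 2 first achieves it.

3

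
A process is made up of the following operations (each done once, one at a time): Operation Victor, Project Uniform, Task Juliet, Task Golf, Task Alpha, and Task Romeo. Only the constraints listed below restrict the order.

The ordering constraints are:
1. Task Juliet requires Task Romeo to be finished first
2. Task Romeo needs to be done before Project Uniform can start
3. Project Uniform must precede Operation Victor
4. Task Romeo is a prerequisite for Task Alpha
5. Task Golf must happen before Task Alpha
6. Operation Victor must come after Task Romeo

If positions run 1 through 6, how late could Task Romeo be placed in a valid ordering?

Every operation that must follow Task Romeo has to come after it. Tracing all chains starting from Task Romeo, those operations are: Operation Victor, Project Uniform, Task Juliet, Task Alpha — 4 in total.
So at least 4 operations follow Task Romeo, putting Task Romeo no later than position 2. That position is achievable by scheduling everything else first.

2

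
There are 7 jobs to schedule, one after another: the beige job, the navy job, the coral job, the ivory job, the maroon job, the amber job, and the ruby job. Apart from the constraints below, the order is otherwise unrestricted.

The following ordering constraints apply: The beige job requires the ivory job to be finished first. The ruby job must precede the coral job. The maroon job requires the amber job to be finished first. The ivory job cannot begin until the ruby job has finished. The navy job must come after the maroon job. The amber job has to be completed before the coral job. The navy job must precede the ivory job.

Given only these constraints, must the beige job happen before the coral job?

No

Nothing in the constraints links the beige job and the coral job; they are unordered relative to each other.
So the beige job can come before the coral job or after — it is not forced.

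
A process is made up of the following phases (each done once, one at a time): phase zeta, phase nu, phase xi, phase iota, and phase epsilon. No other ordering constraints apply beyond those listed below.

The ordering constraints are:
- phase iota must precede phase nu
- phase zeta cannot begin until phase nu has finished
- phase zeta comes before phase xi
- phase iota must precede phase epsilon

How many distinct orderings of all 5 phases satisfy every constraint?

4

Only phase iota has no prerequisites, so it must go first.
Counting all ways to extend the partial order to a total order gives 4.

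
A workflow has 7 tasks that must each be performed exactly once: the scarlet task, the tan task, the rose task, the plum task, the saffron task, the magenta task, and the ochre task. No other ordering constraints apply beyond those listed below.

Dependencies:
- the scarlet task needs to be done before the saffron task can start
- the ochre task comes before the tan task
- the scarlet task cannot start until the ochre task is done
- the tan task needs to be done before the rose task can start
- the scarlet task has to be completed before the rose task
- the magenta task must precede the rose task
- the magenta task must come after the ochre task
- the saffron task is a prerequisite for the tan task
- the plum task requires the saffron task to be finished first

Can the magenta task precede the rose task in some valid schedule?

Every valid ordering already has the magenta task before the rose task (the constraints require it), so in particular at least one does.

Yes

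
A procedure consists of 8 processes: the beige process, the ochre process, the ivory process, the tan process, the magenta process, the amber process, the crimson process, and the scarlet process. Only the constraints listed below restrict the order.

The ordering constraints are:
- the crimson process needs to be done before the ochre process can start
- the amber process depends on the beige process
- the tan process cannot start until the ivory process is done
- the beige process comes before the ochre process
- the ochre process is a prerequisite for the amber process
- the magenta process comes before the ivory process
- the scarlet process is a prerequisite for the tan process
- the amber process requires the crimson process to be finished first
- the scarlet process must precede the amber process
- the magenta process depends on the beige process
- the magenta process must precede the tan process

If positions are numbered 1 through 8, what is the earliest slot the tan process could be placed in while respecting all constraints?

Working backwards through the constraints from the tan process, its full set of required predecessors is the beige process, the ivory process, the magenta process, the scarlet process — 4 of them.
With 4 mandatory predecessors, the earliest the tan process can sit is position 4+1 = 5, and placing just those 4 first achieves it.

5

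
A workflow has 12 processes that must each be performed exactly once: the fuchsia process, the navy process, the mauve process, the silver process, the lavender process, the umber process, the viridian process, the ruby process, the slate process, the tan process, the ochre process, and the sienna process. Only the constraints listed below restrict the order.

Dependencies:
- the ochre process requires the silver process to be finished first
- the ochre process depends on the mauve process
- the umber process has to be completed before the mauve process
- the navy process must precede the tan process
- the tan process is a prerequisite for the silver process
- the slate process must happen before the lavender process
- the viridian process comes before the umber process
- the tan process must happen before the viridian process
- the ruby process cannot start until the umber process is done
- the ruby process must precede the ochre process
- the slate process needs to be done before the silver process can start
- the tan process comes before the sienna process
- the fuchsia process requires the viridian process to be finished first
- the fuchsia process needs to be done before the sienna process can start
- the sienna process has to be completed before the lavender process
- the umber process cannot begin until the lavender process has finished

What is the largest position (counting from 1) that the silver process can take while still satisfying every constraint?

The only process forced after the silver process (directly or by a chain) is the ochre process.
So at least 1 process follows the silver process, putting the silver process no later than position 11. That position is achievable by scheduling everything else first.

11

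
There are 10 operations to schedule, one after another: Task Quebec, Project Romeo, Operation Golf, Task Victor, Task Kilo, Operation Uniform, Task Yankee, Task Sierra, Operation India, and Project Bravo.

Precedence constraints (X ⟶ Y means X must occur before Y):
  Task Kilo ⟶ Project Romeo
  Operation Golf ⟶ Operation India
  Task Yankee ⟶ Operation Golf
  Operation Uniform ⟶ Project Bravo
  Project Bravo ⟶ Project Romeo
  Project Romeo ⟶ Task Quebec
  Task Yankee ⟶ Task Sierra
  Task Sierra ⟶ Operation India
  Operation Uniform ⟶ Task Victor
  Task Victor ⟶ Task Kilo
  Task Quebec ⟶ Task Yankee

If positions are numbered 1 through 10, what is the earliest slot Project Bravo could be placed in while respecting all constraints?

Working backwards through the constraints from Project Bravo, its only required predecessor is Operation Uniform.
With 1 mandatory predecessor, the earliest Project Bravo can sit is position 1+1 = 2, and placing just that one first achieves it.

2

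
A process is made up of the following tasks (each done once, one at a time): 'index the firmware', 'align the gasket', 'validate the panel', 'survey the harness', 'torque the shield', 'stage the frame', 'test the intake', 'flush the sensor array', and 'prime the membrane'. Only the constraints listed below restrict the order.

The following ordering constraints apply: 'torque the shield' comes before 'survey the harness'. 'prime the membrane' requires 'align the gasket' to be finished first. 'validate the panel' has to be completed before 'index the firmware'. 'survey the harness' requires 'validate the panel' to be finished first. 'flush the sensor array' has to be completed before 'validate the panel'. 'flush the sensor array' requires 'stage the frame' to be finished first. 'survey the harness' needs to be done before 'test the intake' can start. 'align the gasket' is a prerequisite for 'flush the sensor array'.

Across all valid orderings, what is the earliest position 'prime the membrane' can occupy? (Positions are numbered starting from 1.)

2

The only task forced before 'prime the membrane' (directly or transitively) is 'align the gasket'.
So at minimum 1 task comes before 'prime the membrane', putting 'prime the membrane' no earlier than position 2. That position is achievable by scheduling exactly that predecessor first.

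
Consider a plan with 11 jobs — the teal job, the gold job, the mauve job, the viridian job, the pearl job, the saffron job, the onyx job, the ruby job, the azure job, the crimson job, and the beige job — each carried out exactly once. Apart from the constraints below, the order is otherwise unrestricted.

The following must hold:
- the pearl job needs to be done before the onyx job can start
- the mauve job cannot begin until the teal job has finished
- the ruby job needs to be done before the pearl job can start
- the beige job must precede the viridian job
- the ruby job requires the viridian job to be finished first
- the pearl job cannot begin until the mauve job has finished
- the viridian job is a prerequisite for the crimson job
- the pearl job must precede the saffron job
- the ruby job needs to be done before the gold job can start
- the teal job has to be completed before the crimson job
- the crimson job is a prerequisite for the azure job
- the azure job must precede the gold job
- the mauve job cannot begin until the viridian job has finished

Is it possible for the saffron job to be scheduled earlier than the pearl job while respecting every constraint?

There is a dependency chain the pearl job → the saffron job, so the saffron job always comes after the pearl job.
So no valid ordering can have the saffron job before the pearl job.

No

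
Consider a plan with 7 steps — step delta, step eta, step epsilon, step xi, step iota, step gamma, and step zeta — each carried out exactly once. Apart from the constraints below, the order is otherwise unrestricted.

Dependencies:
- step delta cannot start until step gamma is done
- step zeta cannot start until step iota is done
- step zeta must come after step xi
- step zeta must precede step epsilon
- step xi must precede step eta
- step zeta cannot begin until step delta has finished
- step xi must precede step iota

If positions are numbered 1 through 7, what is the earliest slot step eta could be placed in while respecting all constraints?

2

Working backwards through the constraints from step eta, its only required predecessor is step xi.
With 1 mandatory predecessor, the earliest step eta can sit is position 1+1 = 2, and placing just that one first achieves it.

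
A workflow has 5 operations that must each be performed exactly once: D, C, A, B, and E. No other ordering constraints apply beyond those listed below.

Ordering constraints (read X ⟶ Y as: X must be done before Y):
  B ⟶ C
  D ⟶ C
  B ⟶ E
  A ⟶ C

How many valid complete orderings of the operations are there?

3 operations have no prerequisites (D, A, B), so any of them could come first.
Counting all ways to extend the partial order to a total order gives 18.

18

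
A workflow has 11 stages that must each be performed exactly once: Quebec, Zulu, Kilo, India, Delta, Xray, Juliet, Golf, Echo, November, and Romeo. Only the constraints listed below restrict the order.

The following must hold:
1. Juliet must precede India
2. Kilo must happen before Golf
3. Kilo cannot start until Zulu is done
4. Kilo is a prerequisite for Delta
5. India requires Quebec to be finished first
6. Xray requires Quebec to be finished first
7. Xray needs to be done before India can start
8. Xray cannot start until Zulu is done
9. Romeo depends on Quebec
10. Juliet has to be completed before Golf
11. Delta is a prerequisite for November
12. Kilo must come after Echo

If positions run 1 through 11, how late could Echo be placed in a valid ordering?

Following every chain forward from Echo, the stages that must come later are Kilo, Delta, Golf, November — 4 of them.
So at least 4 stages follow Echo, putting Echo no later than position 7. That position is achievable by scheduling everything else first.

7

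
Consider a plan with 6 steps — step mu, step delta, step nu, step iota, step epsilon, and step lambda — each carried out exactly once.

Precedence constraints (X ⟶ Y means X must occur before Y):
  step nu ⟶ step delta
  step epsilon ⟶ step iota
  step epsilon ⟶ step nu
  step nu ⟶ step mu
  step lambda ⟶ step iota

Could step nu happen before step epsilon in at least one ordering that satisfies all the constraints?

No

The constraints give a chain step epsilon → step nu, which forces step epsilon before step nu.
Hence step nu can never be scheduled before step epsilon.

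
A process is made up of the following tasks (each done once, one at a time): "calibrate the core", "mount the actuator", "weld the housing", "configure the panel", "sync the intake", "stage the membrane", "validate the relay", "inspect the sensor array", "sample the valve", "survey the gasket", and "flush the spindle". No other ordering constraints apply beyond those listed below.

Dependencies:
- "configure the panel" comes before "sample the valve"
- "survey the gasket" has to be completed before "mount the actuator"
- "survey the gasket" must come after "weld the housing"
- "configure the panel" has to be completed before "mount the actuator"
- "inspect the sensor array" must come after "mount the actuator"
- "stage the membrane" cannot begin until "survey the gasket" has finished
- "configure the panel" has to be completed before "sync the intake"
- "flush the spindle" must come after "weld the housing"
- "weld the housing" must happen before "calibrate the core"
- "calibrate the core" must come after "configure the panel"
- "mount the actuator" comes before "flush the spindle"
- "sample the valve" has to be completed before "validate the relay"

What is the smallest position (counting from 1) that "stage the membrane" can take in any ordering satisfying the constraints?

3

The tasks that are forced before "stage the membrane", directly or transitively, are "weld the housing", "survey the gasket". That's 2 tasks.
With 2 mandatory predecessors, the earliest "stage the membrane" can sit is position 2+1 = 3, and placing just those 2 first achieves it.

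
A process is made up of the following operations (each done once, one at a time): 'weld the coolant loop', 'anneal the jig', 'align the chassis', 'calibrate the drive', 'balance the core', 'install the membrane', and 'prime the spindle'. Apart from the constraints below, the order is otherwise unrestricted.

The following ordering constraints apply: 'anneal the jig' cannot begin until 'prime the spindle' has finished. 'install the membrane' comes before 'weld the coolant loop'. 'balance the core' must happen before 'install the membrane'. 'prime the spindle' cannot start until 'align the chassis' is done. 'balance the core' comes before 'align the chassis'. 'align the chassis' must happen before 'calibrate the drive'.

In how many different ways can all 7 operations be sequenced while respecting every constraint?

45

'balance the core' is the only operation with nothing required before it, so every ordering starts there.
Counting all ways to extend the partial order to a total order gives 45.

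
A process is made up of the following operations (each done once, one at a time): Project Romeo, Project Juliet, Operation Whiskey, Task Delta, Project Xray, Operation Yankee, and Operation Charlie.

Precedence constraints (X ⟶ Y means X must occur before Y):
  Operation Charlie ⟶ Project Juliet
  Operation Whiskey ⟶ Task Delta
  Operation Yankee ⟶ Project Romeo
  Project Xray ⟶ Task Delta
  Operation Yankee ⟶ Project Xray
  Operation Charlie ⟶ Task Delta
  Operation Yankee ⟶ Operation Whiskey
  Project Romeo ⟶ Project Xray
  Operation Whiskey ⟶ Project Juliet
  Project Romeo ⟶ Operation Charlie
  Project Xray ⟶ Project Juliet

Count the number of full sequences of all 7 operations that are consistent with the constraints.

Operation Yankee is the only operation with nothing required before it, so every ordering starts there.
Counting all ways to extend the partial order to a total order gives 16.

16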